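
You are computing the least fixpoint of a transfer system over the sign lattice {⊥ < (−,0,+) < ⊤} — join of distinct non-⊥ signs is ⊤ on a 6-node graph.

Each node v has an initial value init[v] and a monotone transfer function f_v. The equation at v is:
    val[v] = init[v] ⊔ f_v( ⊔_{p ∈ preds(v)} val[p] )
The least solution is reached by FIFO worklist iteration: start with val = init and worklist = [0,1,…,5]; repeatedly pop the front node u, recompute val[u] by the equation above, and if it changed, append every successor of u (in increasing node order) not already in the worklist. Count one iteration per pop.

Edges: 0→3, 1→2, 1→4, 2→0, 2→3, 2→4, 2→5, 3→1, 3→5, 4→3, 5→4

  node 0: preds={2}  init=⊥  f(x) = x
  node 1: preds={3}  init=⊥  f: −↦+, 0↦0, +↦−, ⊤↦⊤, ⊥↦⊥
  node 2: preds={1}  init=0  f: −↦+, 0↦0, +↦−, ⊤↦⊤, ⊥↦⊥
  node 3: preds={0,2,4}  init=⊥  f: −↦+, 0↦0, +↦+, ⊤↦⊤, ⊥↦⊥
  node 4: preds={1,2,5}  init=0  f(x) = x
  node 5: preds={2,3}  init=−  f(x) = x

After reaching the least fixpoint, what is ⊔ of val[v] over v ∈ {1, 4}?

⊤

Trace (17 dequeues):
  [1] u=0 | in 0 | out 0 | prev ⊥ | push {}
  [2] u=1 | in ⊥ | out ⊥ | ==
  [3] u=2 | in ⊥ | out 0 | ==
  [4] u=3 | in 0 | out 0 | prev ⊥ | push {1}
  [5] u=4 | in ⊤ | out ⊤ | prev 0 | push {3}
  [6] u=5 | in 0 | out ⊤ | prev − | push {4}
  [7] u=1 | in 0 | out 0 | prev ⊥ | push {2}
  [8] u=3 | in ⊤ | out ⊤ | prev 0 | push {1,5}
  [9] u=4 | in ⊤ | out ⊤ | ==
  [10] u=2 | in 0 | out 0 | ==
  [11] u=1 | in ⊤ | out ⊤ | prev 0 | push {2,4}
  [12] u=5 | in ⊤ | out ⊤ | ==
  [13] u=2 | in ⊤ | out ⊤ | prev 0 | push {0,3,5}
  [14] u=4 | in ⊤ | out ⊤ | ==
  [15] u=0 | in ⊤ | out ⊤ | prev 0 | push {}
  [16] u=3 | in ⊤ | out ⊤ | ==
  [17] u=5 | in ⊤ | out ⊤ | ==

Converged values:
  [0] ⊤
  [1] ⊤
  [2] ⊤
  [3] ⊤
  [4] ⊤
  [5] ⊤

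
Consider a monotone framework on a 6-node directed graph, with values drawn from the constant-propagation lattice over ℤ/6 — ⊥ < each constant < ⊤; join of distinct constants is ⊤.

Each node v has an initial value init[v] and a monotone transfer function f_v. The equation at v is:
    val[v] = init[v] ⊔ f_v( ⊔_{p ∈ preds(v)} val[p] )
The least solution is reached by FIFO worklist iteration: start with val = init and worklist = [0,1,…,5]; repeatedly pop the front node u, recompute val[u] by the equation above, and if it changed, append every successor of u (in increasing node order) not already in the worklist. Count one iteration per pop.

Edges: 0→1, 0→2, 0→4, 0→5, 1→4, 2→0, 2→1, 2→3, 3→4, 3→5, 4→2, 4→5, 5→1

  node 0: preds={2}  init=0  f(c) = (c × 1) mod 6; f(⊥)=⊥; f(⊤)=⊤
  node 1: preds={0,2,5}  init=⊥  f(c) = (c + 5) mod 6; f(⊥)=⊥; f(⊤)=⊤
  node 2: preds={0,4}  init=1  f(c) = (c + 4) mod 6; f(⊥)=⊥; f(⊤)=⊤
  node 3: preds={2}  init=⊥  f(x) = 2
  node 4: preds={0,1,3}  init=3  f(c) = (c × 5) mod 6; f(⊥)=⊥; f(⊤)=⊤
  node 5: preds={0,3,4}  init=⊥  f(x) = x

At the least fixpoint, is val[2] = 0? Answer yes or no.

Trace (9 dequeues):
  [1] u=0 | in 1 | out ⊤ | prev 0 | push {}
  [2] u=1 | in ⊤ | out ⊤ | prev ⊥ | push {}
  [3] u=2 | in ⊤ | out ⊤ | prev 1 | push {0,1}
  [4] u=3 | in ⊤ | out 2 | prev ⊥ | push {}
  [5] u=4 | in ⊤ | out ⊤ | prev 3 | push {2}
  [6] u=5 | in ⊤ | out ⊤ | prev ⊥ | push {}
  [7] u=0 | in ⊤ | out ⊤ | ==
  [8] u=1 | in ⊤ | out ⊤ | ==
  [9] u=2 | in ⊤ | out ⊤ | ==

Converged values:
  [0] ⊤
  [1] ⊤
  [2] ⊤
  [3] 2
  [4] ⊤
  [5] ⊤

no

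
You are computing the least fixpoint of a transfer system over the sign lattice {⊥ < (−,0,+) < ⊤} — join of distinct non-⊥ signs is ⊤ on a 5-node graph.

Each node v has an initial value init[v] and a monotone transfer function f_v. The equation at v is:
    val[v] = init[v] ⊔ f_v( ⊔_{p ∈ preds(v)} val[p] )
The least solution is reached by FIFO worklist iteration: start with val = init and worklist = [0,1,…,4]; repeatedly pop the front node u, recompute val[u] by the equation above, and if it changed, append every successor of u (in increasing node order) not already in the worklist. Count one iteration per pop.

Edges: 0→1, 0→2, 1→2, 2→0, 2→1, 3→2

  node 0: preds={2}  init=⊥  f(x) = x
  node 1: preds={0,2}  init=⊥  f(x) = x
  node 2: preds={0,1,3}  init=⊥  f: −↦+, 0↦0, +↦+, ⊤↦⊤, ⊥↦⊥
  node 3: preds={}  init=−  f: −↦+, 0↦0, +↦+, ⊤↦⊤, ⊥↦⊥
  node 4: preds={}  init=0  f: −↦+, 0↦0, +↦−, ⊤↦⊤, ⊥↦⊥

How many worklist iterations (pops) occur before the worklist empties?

Trace (11 dequeues):
  [1] u=0 | in ⊥ | out ⊥ | ==
  [2] u=1 | in ⊥ | out ⊥ | ==
  [3] u=2 | in − | out + | prev ⊥ | push {0,1}
  [4] u=3 | in ⊥ | out − | ==
  [5] u=4 | in ⊥ | out 0 | ==
  [6] u=0 | in + | out + | prev ⊥ | push {2}
  [7] u=1 | in + | out + | prev ⊥ | push {}
  [8] u=2 | in ⊤ | out ⊤ | prev + | push {0,1}
  [9] u=0 | in ⊤ | out ⊤ | prev + | push {2}
  [10] u=1 | in ⊤ | out ⊤ | prev + | push {}
  [11] u=2 | in ⊤ | out ⊤ | ==

Converged values:
  [0] ⊤
  [1] ⊤
  [2] ⊤
  [3] −
  [4] 0

11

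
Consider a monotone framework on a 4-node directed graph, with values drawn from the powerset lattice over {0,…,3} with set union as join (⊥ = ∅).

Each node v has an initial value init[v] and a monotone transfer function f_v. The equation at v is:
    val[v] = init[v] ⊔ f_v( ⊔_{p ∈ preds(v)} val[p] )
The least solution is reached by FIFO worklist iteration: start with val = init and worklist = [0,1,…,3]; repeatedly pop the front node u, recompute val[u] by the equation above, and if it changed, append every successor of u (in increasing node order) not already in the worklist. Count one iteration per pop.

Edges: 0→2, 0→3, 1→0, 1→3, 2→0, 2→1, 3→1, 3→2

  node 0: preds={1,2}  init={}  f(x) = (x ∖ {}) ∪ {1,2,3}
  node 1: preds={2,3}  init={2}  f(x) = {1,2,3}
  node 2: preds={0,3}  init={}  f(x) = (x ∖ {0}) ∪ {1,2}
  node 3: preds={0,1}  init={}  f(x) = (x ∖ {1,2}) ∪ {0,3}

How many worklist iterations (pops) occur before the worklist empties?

7

Iteration log — 7 steps:
  step 1. node 0  ⊔preds={2}  new={1,2,3}  old={}  +wl: 
  step 2. node 1  ⊔preds={}  new={1,2,3}  old={2}  +wl: 0
  step 3. node 2  ⊔preds={1,2,3}  new={1,2,3}  old={}  +wl: 1
  step 4. node 3  ⊔preds={1,2,3}  new={0,3}  old={}  +wl: 2
  step 5. node 0  ⊔preds={1,2,3}  new={1,2,3}  stable
  step 6. node 1  ⊔preds={0,1,2,3}  new={1,2,3}  stable
  step 7. node 2  ⊔preds={0,1,2,3}  new={1,2,3}  stable

Least fixpoint reached:
  node 0: {1,2,3}
  node 1: {1,2,3}
  node 2: {1,2,3}
  node 3: {0,3}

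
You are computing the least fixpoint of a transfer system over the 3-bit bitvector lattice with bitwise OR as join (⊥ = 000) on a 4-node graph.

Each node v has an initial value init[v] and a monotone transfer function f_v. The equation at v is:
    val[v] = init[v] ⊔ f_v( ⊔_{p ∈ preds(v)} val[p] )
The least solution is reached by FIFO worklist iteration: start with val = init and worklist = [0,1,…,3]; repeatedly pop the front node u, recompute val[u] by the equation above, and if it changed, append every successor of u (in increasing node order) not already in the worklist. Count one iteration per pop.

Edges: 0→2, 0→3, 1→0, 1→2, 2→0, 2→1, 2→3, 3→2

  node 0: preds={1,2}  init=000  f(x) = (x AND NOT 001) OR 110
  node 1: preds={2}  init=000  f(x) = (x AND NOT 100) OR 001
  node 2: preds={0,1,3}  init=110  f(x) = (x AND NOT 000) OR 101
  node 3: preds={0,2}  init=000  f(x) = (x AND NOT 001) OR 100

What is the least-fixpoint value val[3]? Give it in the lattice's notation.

Iteration log — 7 steps:
  step 1. node 0  ⊔preds=110  new=110  old=000  +wl: 
  step 2. node 1  ⊔preds=110  new=011  old=000  +wl: 0
  step 3. node 2  ⊔preds=111  new=111  old=110  +wl: 1
  step 4. node 3  ⊔preds=111  new=110  old=000  +wl: 2
  step 5. node 0  ⊔preds=111  new=110  stable
  step 6. node 1  ⊔preds=111  new=011  stable
  step 7. node 2  ⊔preds=111  new=111  stable

Least fixpoint reached:
  node 0: 110
  node 1: 011
  node 2: 111
  node 3: 110

110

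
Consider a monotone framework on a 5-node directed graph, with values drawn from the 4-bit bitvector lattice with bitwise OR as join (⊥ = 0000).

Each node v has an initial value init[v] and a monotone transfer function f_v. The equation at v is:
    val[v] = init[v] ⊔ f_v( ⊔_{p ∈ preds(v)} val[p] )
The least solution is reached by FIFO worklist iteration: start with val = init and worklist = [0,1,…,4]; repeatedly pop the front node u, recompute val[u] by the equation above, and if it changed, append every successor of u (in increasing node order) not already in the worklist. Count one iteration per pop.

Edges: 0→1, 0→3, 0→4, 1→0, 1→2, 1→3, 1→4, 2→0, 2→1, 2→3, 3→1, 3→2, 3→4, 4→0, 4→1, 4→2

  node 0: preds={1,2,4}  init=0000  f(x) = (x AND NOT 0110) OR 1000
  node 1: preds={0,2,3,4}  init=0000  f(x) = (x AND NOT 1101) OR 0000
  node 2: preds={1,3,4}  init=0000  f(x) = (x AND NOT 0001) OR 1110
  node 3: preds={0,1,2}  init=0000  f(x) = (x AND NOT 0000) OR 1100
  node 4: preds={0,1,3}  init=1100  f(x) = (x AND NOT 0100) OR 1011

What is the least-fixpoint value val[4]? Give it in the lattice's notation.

Iteration log — 13 steps:
  step 1. node 0  ⊔preds=1100  new=1000  old=0000  +wl: 
  step 2. node 1  ⊔preds=1100  new=0000  stable
  step 3. node 2  ⊔preds=1100  new=1110  old=0000  +wl: 0,1
  step 4. node 3  ⊔preds=1110  new=1110  old=0000  +wl: 2
  step 5. node 4  ⊔preds=1110  new=1111  old=1100  +wl: 
  step 6. node 0  ⊔preds=1111  new=1001  old=1000  +wl: 3,4
  step 7. node 1  ⊔preds=1111  new=0010  old=0000  +wl: 0
  step 8. node 2  ⊔preds=1111  new=1110  stable
  step 9. node 3  ⊔preds=1111  new=1111  old=1110  +wl: 1,2
  step 10. node 4  ⊔preds=1111  new=1111  stable
  step 11. node 0  ⊔preds=1111  new=1001  stable
  step 12. node 1  ⊔preds=1111  new=0010  stable
  step 13. node 2  ⊔preds=1111  new=1110  stable

Least fixpoint reached:
  node 0: 1001
  node 1: 0010
  node 2: 1110
  node 3: 1111
  node 4: 1111

1111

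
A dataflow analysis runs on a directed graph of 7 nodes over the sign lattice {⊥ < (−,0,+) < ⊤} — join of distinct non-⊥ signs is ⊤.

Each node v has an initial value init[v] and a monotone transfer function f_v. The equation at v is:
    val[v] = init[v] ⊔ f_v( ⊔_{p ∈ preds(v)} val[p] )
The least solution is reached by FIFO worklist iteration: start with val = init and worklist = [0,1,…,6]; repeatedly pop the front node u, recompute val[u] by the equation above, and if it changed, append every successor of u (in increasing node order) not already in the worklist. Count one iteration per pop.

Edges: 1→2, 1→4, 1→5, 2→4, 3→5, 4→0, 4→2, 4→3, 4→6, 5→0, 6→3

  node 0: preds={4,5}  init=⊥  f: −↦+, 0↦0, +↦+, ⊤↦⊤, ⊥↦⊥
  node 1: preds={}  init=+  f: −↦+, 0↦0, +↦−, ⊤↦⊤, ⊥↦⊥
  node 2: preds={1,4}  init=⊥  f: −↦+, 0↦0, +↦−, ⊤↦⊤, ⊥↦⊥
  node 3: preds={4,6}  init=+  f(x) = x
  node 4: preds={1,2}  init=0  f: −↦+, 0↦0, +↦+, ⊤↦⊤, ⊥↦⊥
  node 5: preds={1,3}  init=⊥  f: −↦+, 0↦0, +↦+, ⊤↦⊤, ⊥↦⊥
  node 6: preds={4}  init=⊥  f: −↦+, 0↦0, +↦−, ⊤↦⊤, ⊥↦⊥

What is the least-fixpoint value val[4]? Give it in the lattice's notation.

⊤

Worklist (10 pops):
  #1 pop 0: in=0 → 0 (was ⊥); enqueue []
  #2 pop 1: in=⊥ → + (no change)
  #3 pop 2: in=⊤ → ⊤ (was ⊥); enqueue []
  #4 pop 3: in=0 → ⊤ (was +); enqueue []
  #5 pop 4: in=⊤ → ⊤ (was 0); enqueue [0,2,3]
  #6 pop 5: in=⊤ → ⊤ (was ⊥); enqueue []
  #7 pop 6: in=⊤ → ⊤ (was ⊥); enqueue []
  #8 pop 0: in=⊤ → ⊤ (was 0); enqueue []
  #9 pop 2: in=⊤ → ⊤ (no change)
  #10 pop 3: in=⊤ → ⊤ (no change)

Fixpoint:
  val[0] = ⊤
  val[1] = +
  val[2] = ⊤
  val[3] = ⊤
  val[4] = ⊤
  val[5] = ⊤
  val[6] = ⊤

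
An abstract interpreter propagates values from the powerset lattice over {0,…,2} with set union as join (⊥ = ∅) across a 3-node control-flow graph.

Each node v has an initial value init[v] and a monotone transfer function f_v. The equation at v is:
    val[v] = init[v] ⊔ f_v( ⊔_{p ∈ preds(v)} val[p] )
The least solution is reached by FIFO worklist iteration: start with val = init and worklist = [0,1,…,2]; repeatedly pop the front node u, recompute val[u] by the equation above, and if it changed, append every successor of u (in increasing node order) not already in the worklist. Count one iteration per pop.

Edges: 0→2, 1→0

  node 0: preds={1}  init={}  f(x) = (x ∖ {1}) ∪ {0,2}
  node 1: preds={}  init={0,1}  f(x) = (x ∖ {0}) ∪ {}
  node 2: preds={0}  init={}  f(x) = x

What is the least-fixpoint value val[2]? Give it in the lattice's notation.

Iteration log — 3 steps:
  step 1. node 0  ⊔preds={0,1}  new={0,2}  old={}  +wl: 
  step 2. node 1  ⊔preds={}  new={0,1}  stable
  step 3. node 2  ⊔preds={0,2}  new={0,2}  old={}  +wl: 

Least fixpoint reached:
  node 0: {0,2}
  node 1: {0,1}
  node 2: {0,2}

{0,2}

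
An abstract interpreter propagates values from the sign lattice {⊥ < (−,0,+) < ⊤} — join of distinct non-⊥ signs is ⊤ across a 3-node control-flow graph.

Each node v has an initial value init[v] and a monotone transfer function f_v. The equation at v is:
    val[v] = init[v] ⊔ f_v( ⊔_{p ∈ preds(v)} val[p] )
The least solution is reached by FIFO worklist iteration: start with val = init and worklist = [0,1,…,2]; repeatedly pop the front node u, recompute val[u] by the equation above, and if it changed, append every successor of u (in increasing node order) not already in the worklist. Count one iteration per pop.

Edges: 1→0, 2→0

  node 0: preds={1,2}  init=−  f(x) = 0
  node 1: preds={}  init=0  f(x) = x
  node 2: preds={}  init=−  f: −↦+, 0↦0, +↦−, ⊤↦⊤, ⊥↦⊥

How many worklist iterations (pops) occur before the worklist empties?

Worklist (3 pops):
  #1 pop 0: in=⊤ → ⊤ (was −); enqueue []
  #2 pop 1: in=⊥ → 0 (no change)
  #3 pop 2: in=⊥ → − (no change)

Fixpoint:
  val[0] = ⊤
  val[1] = 0
  val[2] = −

3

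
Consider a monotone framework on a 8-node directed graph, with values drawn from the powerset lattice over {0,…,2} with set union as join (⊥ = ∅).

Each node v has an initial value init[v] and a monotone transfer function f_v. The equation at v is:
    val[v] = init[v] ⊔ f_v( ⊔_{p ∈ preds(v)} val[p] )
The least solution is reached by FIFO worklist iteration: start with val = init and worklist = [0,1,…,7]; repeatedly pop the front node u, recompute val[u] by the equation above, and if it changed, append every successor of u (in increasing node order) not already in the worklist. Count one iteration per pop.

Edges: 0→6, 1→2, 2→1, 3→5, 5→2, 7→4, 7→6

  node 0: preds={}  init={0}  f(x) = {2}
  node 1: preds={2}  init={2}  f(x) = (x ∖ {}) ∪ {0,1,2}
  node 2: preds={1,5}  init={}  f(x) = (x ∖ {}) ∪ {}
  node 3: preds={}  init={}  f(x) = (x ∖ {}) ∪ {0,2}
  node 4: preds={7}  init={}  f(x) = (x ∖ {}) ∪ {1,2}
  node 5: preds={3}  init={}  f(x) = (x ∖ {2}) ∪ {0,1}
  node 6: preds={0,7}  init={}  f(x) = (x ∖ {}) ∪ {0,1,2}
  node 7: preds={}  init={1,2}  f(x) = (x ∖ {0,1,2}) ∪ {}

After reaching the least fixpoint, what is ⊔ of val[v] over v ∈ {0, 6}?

Trace (10 dequeues):
  [1] u=0 | in {} | out {0,2} | prev {0} | push {}
  [2] u=1 | in {} | out {0,1,2} | prev {2} | push {}
  [3] u=2 | in {0,1,2} | out {0,1,2} | prev {} | push {1}
  [4] u=3 | in {} | out {0,2} | prev {} | push {}
  [5] u=4 | in {1,2} | out {1,2} | prev {} | push {}
  [6] u=5 | in {0,2} | out {0,1} | prev {} | push {2}
  [7] u=6 | in {0,1,2} | out {0,1,2} | prev {} | push {}
  [8] u=7 | in {} | out {1,2} | ==
  [9] u=1 | in {0,1,2} | out {0,1,2} | ==
  [10] u=2 | in {0,1,2} | out {0,1,2} | ==

Converged values:
  [0] {0,2}
  [1] {0,1,2}
  [2] {0,1,2}
  [3] {0,2}
  [4] {1,2}
  [5] {0,1}
  [6] {0,1,2}
  [7] {1,2}

{0,1,2}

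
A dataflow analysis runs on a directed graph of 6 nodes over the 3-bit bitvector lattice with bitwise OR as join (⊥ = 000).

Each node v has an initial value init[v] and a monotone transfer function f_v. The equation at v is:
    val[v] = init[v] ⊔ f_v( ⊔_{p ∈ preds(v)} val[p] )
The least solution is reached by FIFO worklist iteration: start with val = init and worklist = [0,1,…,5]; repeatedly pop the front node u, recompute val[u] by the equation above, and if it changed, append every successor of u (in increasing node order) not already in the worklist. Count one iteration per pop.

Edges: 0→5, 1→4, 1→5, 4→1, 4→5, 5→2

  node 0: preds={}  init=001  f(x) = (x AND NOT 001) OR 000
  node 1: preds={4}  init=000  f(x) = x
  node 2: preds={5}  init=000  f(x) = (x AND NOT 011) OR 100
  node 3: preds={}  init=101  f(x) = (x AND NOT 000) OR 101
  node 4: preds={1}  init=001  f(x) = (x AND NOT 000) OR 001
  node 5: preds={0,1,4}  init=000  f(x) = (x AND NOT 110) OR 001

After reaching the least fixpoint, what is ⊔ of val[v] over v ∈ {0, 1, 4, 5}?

001

Trace (7 dequeues):
  [1] u=0 | in 000 | out 001 | ==
  [2] u=1 | in 001 | out 001 | prev 000 | push {}
  [3] u=2 | in 000 | out 100 | prev 000 | push {}
  [4] u=3 | in 000 | out 101 | ==
  [5] u=4 | in 001 | out 001 | ==
  [6] u=5 | in 001 | out 001 | prev 000 | push {2}
  [7] u=2 | in 001 | out 100 | ==

Converged values:
  [0] 001
  [1] 001
  [2] 100
  [3] 101
  [4] 001
  [5] 001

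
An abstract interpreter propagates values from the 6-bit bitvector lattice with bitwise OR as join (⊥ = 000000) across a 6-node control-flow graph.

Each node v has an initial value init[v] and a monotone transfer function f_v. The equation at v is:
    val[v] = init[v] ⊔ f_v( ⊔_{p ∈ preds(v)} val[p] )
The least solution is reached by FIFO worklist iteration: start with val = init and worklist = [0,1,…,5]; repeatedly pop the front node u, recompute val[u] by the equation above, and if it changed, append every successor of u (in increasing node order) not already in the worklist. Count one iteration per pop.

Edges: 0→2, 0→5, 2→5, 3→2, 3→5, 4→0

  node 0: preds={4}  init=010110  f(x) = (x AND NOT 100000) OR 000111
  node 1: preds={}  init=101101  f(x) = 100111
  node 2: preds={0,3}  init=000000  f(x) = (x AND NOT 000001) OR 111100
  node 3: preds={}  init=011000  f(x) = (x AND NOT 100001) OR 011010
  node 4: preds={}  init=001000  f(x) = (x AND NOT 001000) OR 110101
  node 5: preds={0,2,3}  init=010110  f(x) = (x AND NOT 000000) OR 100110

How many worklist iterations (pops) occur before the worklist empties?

Worklist (8 pops):
  #1 pop 0: in=001000 → 011111 (was 010110); enqueue []
  #2 pop 1: in=000000 → 101111 (was 101101); enqueue []
  #3 pop 2: in=011111 → 111110 (was 000000); enqueue []
  #4 pop 3: in=000000 → 011010 (was 011000); enqueue [2]
  #5 pop 4: in=000000 → 111101 (was 001000); enqueue [0]
  #6 pop 5: in=111111 → 111111 (was 010110); enqueue []
  #7 pop 2: in=011111 → 111110 (no change)
  #8 pop 0: in=111101 → 011111 (no change)

Fixpoint:
  val[0] = 011111
  val[1] = 101111
  val[2] = 111110
  val[3] = 011010
  val[4] = 111101
  val[5] = 111111

8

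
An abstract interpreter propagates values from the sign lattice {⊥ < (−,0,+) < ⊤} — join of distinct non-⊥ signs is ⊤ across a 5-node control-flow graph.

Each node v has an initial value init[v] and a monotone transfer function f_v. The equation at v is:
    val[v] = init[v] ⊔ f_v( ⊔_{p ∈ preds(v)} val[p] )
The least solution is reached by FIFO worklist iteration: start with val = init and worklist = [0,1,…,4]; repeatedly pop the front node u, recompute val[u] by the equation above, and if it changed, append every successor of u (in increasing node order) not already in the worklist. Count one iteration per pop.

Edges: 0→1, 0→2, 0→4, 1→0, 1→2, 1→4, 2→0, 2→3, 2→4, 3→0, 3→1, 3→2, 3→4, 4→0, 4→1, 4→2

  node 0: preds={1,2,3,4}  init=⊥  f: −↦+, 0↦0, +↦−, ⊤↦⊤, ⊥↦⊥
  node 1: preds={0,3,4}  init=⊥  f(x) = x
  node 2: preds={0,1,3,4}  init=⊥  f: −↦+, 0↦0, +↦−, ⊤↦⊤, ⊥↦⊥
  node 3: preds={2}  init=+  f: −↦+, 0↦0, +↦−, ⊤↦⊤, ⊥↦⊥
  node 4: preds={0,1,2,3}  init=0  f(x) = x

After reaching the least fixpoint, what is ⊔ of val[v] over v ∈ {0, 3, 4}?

⊤

Worklist (8 pops):
  #1 pop 0: in=⊤ → ⊤ (was ⊥); enqueue []
  #2 pop 1: in=⊤ → ⊤ (was ⊥); enqueue [0]
  #3 pop 2: in=⊤ → ⊤ (was ⊥); enqueue []
  #4 pop 3: in=⊤ → ⊤ (was +); enqueue [1,2]
  #5 pop 4: in=⊤ → ⊤ (was 0); enqueue []
  #6 pop 0: in=⊤ → ⊤ (no change)
  #7 pop 1: in=⊤ → ⊤ (no change)
  #8 pop 2: in=⊤ → ⊤ (no change)

Fixpoint:
  val[0] = ⊤
  val[1] = ⊤
  val[2] = ⊤
  val[3] = ⊤
  val[4] = ⊤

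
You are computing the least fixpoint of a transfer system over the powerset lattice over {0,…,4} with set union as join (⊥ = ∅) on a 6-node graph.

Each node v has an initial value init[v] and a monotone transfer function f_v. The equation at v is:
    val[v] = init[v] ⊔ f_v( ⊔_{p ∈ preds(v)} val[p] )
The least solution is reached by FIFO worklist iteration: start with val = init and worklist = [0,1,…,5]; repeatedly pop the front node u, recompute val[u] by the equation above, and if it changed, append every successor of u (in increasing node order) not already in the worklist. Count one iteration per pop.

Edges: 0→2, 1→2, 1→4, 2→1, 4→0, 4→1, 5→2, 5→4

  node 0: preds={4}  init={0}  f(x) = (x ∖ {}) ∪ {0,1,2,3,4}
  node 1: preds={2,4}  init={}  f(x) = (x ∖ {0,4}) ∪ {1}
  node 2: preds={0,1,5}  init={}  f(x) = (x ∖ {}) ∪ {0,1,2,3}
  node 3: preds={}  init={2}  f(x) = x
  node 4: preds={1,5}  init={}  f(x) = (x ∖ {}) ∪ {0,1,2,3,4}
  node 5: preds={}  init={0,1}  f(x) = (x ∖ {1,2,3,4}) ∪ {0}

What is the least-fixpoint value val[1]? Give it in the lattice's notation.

Worklist (10 pops):
  #1 pop 0: in={} → {0,1,2,3,4} (was {0}); enqueue []
  #2 pop 1: in={} → {1} (was {}); enqueue []
  #3 pop 2: in={0,1,2,3,4} → {0,1,2,3,4} (was {}); enqueue [1]
  #4 pop 3: in={} → {2} (no change)
  #5 pop 4: in={0,1} → {0,1,2,3,4} (was {}); enqueue [0]
  #6 pop 5: in={} → {0,1} (no change)
  #7 pop 1: in={0,1,2,3,4} → {1,2,3} (was {1}); enqueue [2,4]
  #8 pop 0: in={0,1,2,3,4} → {0,1,2,3,4} (no change)
  #9 pop 2: in={0,1,2,3,4} → {0,1,2,3,4} (no change)
  #10 pop 4: in={0,1,2,3} → {0,1,2,3,4} (no change)

Fixpoint:
  val[0] = {0,1,2,3,4}
  val[1] = {1,2,3}
  val[2] = {0,1,2,3,4}
  val[3] = {2}
  val[4] = {0,1,2,3,4}
  val[5] = {0,1}

{1,2,3}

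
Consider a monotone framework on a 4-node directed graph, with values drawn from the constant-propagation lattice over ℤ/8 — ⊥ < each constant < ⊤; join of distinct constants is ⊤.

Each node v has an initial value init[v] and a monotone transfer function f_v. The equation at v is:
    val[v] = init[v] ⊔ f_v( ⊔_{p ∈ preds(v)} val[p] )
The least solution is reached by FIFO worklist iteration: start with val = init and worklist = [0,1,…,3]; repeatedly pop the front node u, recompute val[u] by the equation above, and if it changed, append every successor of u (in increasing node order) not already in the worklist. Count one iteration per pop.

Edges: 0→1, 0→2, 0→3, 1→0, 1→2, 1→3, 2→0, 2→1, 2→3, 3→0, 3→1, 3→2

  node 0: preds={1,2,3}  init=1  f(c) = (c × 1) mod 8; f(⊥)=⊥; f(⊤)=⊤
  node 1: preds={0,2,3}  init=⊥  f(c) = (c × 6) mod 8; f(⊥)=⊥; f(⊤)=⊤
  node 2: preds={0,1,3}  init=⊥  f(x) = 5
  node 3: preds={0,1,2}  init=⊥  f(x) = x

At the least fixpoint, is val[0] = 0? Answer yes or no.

Iteration log — 9 steps:
  step 1. node 0  ⊔preds=⊥  new=1  stable
  step 2. node 1  ⊔preds=1  new=6  old=⊥  +wl: 0
  step 3. node 2  ⊔preds=⊤  new=5  old=⊥  +wl: 1
  step 4. node 3  ⊔preds=⊤  new=⊤  old=⊥  +wl: 2
  step 5. node 0  ⊔preds=⊤  new=⊤  old=1  +wl: 3
  step 6. node 1  ⊔preds=⊤  new=⊤  old=6  +wl: 0
  step 7. node 2  ⊔preds=⊤  new=5  stable
  step 8. node 3  ⊔preds=⊤  new=⊤  stable
  step 9. node 0  ⊔preds=⊤  new=⊤  stable

Least fixpoint reached:
  node 0: ⊤
  node 1: ⊤
  node 2: 5
  node 3: ⊤

no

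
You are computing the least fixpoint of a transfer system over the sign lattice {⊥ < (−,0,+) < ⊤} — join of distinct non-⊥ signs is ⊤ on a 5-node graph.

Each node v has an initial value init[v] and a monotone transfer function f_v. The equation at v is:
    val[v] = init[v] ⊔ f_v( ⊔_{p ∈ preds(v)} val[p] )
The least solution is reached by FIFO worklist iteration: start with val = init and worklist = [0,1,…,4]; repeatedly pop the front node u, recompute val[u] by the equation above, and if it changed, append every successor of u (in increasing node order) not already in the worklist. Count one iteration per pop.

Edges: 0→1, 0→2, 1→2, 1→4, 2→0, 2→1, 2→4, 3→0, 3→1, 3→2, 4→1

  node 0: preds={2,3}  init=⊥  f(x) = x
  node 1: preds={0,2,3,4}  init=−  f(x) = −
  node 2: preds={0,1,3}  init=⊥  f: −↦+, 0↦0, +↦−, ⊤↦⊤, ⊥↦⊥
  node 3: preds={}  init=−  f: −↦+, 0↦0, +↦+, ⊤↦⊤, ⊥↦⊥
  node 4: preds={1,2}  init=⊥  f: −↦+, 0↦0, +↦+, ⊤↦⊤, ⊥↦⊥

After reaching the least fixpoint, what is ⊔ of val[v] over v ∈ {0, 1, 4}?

Worklist (11 pops):
  #1 pop 0: in=− → − (was ⊥); enqueue []
  #2 pop 1: in=− → − (no change)
  #3 pop 2: in=− → + (was ⊥); enqueue [0,1]
  #4 pop 3: in=⊥ → − (no change)
  #5 pop 4: in=⊤ → ⊤ (was ⊥); enqueue []
  #6 pop 0: in=⊤ → ⊤ (was −); enqueue [2]
  #7 pop 1: in=⊤ → − (no change)
  #8 pop 2: in=⊤ → ⊤ (was +); enqueue [0,1,4]
  #9 pop 0: in=⊤ → ⊤ (no change)
  #10 pop 1: in=⊤ → − (no change)
  #11 pop 4: in=⊤ → ⊤ (no change)

Fixpoint:
  val[0] = ⊤
  val[1] = −
  val[2] = ⊤
  val[3] = −
  val[4] = ⊤

⊤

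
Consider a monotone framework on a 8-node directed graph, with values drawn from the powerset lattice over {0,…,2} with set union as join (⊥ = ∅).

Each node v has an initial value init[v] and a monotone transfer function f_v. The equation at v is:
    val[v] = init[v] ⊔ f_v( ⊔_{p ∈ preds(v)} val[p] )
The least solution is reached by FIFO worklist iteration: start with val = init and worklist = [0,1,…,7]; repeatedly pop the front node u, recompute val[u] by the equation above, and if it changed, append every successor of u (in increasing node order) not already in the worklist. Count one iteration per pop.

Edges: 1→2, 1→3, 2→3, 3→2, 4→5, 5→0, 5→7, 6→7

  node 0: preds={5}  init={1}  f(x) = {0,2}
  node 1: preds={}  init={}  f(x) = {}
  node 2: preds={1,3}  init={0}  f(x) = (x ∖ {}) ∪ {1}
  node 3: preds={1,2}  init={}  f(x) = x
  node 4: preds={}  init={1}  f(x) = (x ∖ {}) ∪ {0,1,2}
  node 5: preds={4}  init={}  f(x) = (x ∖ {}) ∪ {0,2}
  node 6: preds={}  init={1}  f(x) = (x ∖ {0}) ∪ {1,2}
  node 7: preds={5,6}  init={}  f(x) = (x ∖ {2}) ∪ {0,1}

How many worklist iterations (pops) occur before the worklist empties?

Worklist (10 pops):
  #1 pop 0: in={} → {0,1,2} (was {1}); enqueue []
  #2 pop 1: in={} → {} (no change)
  #3 pop 2: in={} → {0,1} (was {0}); enqueue []
  #4 pop 3: in={0,1} → {0,1} (was {}); enqueue [2]
  #5 pop 4: in={} → {0,1,2} (was {1}); enqueue []
  #6 pop 5: in={0,1,2} → {0,1,2} (was {}); enqueue [0]
  #7 pop 6: in={} → {1,2} (was {1}); enqueue []
  #8 pop 7: in={0,1,2} → {0,1} (was {}); enqueue []
  #9 pop 2: in={0,1} → {0,1} (no change)
  #10 pop 0: in={0,1,2} → {0,1,2} (no change)

Fixpoint:
  val[0] = {0,1,2}
  val[1] = {}
  val[2] = {0,1}
  val[3] = {0,1}
  val[4] = {0,1,2}
  val[5] = {0,1,2}
  val[6] = {1,2}
  val[7] = {0,1}

10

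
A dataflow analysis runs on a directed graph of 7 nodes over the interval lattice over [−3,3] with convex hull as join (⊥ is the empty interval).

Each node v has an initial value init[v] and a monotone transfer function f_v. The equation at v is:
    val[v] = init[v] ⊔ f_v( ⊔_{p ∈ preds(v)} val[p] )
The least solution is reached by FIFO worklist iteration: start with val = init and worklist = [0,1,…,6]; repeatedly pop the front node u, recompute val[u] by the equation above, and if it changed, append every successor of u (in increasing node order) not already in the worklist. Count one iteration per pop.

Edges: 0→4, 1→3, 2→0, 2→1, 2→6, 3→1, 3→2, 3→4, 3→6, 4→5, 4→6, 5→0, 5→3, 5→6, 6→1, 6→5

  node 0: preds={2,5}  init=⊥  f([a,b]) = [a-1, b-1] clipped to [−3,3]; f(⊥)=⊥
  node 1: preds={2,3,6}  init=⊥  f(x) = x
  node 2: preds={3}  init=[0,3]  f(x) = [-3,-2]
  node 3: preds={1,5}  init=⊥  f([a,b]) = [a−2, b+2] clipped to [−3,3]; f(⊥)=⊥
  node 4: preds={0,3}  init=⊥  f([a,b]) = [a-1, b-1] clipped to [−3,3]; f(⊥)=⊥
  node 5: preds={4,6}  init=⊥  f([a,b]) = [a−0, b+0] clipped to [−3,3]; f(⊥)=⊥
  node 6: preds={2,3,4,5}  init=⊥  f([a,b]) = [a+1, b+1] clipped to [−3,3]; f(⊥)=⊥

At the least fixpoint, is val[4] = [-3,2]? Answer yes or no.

yes

Worklist (18 pops):
  #1 pop 0: in=[0,3] → [-1,2] (was ⊥); enqueue []
  #2 pop 1: in=[0,3] → [0,3] (was ⊥); enqueue []
  #3 pop 2: in=⊥ → [-3,3] (was [0,3]); enqueue [0,1]
  #4 pop 3: in=[0,3] → [-2,3] (was ⊥); enqueue [2]
  #5 pop 4: in=[-2,3] → [-3,2] (was ⊥); enqueue []
  #6 pop 5: in=[-3,2] → [-3,2] (was ⊥); enqueue [3]
  #7 pop 6: in=[-3,3] → [-2,3] (was ⊥); enqueue [5]
  #8 pop 0: in=[-3,3] → [-3,2] (was [-1,2]); enqueue [4]
  #9 pop 1: in=[-3,3] → [-3,3] (was [0,3]); enqueue []
  #10 pop 2: in=[-2,3] → [-3,3] (no change)
  #11 pop 3: in=[-3,3] → [-3,3] (was [-2,3]); enqueue [1,2,6]
  #12 pop 5: in=[-3,3] → [-3,3] (was [-3,2]); enqueue [0,3]
  #13 pop 4: in=[-3,3] → [-3,2] (no change)
  #14 pop 1: in=[-3,3] → [-3,3] (no change)
  #15 pop 2: in=[-3,3] → [-3,3] (no change)
  #16 pop 6: in=[-3,3] → [-2,3] (no change)
  #17 pop 0: in=[-3,3] → [-3,2] (no change)
  #18 pop 3: in=[-3,3] → [-3,3] (no change)

Fixpoint:
  val[0] = [-3,2]
  val[1] = [-3,3]
  val[2] = [-3,3]
  val[3] = [-3,3]
  val[4] = [-3,2]
  val[5] = [-3,3]
  val[6] = [-2,3]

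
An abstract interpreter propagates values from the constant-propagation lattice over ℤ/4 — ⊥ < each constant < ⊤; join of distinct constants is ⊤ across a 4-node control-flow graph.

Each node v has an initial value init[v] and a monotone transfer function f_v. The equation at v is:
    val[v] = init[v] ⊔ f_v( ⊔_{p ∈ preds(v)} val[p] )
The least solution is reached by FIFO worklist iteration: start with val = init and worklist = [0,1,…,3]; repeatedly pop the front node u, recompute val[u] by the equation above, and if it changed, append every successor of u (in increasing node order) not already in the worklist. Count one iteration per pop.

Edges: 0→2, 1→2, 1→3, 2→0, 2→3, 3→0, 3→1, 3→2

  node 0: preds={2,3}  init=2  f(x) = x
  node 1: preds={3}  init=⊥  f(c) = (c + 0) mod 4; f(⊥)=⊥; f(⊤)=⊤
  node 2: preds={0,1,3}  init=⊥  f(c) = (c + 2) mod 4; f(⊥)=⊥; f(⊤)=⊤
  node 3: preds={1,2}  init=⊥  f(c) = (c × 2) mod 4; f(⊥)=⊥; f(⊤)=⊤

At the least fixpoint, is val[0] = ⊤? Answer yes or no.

Worklist (12 pops):
  #1 pop 0: in=⊥ → 2 (no change)
  #2 pop 1: in=⊥ → ⊥ (no change)
  #3 pop 2: in=2 → 0 (was ⊥); enqueue [0]
  #4 pop 3: in=0 → 0 (was ⊥); enqueue [1,2]
  #5 pop 0: in=0 → ⊤ (was 2); enqueue []
  #6 pop 1: in=0 → 0 (was ⊥); enqueue [3]
  #7 pop 2: in=⊤ → ⊤ (was 0); enqueue [0]
  #8 pop 3: in=⊤ → ⊤ (was 0); enqueue [1,2]
  #9 pop 0: in=⊤ → ⊤ (no change)
  #10 pop 1: in=⊤ → ⊤ (was 0); enqueue [3]
  #11 pop 2: in=⊤ → ⊤ (no change)
  #12 pop 3: in=⊤ → ⊤ (no change)

Fixpoint:
  val[0] = ⊤
  val[1] = ⊤
  val[2] = ⊤
  val[3] = ⊤

yes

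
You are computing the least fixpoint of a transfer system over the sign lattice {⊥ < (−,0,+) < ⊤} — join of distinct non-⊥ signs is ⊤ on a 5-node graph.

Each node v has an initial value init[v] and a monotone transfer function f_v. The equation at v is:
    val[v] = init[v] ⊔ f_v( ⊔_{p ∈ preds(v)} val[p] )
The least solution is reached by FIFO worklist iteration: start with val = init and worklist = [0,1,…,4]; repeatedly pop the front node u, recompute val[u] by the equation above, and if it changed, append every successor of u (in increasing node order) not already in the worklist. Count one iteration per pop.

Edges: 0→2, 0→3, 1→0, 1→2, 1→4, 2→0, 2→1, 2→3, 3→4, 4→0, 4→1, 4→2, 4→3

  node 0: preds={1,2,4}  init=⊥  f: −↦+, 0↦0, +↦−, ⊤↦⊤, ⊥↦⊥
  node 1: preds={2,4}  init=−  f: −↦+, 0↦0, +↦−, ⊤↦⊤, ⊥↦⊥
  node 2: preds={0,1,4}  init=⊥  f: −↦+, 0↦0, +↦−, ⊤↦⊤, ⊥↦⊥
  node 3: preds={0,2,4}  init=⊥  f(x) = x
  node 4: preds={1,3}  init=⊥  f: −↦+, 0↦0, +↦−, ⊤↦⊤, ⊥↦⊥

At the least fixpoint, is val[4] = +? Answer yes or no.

no

Worklist (11 pops):
  #1 pop 0: in=− → + (was ⊥); enqueue []
  #2 pop 1: in=⊥ → − (no change)
  #3 pop 2: in=⊤ → ⊤ (was ⊥); enqueue [0,1]
  #4 pop 3: in=⊤ → ⊤ (was ⊥); enqueue []
  #5 pop 4: in=⊤ → ⊤ (was ⊥); enqueue [2,3]
  #6 pop 0: in=⊤ → ⊤ (was +); enqueue []
  #7 pop 1: in=⊤ → ⊤ (was −); enqueue [0,4]
  #8 pop 2: in=⊤ → ⊤ (no change)
  #9 pop 3: in=⊤ → ⊤ (no change)
  #10 pop 0: in=⊤ → ⊤ (no change)
  #11 pop 4: in=⊤ → ⊤ (no change)

Fixpoint:
  val[0] = ⊤
  val[1] = ⊤
  val[2] = ⊤
  val[3] = ⊤
  val[4] = ⊤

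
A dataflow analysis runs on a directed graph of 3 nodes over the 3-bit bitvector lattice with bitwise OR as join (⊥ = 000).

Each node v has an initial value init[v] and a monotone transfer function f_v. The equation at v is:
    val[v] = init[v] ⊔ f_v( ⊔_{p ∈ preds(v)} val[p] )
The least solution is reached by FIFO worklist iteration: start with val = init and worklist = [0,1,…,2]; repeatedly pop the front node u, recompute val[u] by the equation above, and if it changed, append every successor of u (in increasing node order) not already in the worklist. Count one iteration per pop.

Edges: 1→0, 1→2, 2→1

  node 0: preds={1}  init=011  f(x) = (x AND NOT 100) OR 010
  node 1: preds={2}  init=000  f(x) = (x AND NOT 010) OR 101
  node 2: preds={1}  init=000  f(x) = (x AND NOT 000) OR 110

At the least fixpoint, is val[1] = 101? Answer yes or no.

yes

Worklist (5 pops):
  #1 pop 0: in=000 → 011 (no change)
  #2 pop 1: in=000 → 101 (was 000); enqueue [0]
  #3 pop 2: in=101 → 111 (was 000); enqueue [1]
  #4 pop 0: in=101 → 011 (no change)
  #5 pop 1: in=111 → 101 (no change)

Fixpoint:
  val[0] = 011
  val[1] = 101
  val[2] = 111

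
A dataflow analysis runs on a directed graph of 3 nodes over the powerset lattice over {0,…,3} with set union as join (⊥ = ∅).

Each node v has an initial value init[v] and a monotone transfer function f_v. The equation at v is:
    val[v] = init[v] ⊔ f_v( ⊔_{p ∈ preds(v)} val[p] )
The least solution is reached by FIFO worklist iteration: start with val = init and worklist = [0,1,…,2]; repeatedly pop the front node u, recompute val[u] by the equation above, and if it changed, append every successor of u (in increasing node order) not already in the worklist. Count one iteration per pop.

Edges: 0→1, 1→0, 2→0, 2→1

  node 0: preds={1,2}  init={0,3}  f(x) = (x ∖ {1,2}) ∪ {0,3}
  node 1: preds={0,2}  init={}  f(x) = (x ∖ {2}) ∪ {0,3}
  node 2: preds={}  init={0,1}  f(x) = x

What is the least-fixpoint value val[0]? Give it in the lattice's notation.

Iteration log — 4 steps:
  step 1. node 0  ⊔preds={0,1}  new={0,3}  stable
  step 2. node 1  ⊔preds={0,1,3}  new={0,1,3}  old={}  +wl: 0
  step 3. node 2  ⊔preds={}  new={0,1}  stable
  step 4. node 0  ⊔preds={0,1,3}  new={0,3}  stable

Least fixpoint reached:
  node 0: {0,3}
  node 1: {0,1,3}
  node 2: {0,1}

{0,3}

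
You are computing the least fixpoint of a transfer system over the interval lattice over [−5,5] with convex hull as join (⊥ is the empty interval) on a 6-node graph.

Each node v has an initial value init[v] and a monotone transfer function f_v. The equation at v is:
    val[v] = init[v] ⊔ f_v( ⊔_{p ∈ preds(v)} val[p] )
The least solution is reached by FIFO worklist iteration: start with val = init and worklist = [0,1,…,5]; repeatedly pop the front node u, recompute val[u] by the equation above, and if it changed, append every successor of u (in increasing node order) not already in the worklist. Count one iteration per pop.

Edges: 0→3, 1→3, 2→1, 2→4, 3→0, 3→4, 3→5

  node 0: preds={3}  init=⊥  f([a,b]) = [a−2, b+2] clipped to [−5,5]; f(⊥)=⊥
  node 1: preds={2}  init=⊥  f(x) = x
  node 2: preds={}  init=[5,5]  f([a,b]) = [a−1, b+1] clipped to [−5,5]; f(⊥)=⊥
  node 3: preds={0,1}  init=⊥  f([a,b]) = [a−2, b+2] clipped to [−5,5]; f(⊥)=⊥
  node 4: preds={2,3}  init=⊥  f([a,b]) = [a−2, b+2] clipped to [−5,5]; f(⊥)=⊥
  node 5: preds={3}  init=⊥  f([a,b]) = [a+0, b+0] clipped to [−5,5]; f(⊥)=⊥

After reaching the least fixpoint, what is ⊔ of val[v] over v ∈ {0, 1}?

Trace (16 dequeues):
  [1] u=0 | in ⊥ | out ⊥ | ==
  [2] u=1 | in [5,5] | out [5,5] | prev ⊥ | push {}
  [3] u=2 | in ⊥ | out [5,5] | ==
  [4] u=3 | in [5,5] | out [3,5] | prev ⊥ | push {0}
  [5] u=4 | in [3,5] | out [1,5] | prev ⊥ | push {}
  [6] u=5 | in [3,5] | out [3,5] | prev ⊥ | push {}
  [7] u=0 | in [3,5] | out [1,5] | prev ⊥ | push {3}
  [8] u=3 | in [1,5] | out [-1,5] | prev [3,5] | push {0,4,5}
  [9] u=0 | in [-1,5] | out [-3,5] | prev [1,5] | push {3}
  [10] u=4 | in [-1,5] | out [-3,5] | prev [1,5] | push {}
  [11] u=5 | in [-1,5] | out [-1,5] | prev [3,5] | push {}
  [12] u=3 | in [-3,5] | out [-5,5] | prev [-1,5] | push {0,4,5}
  [13] u=0 | in [-5,5] | out [-5,5] | prev [-3,5] | push {3}
  [14] u=4 | in [-5,5] | out [-5,5] | prev [-3,5] | push {}
  [15] u=5 | in [-5,5] | out [-5,5] | prev [-1,5] | push {}
  [16] u=3 | in [-5,5] | out [-5,5] | ==

Converged values:
  [0] [-5,5]
  [1] [5,5]
  [2] [5,5]
  [3] [-5,5]
  [4] [-5,5]
  [5] [-5,5]

[-5,5]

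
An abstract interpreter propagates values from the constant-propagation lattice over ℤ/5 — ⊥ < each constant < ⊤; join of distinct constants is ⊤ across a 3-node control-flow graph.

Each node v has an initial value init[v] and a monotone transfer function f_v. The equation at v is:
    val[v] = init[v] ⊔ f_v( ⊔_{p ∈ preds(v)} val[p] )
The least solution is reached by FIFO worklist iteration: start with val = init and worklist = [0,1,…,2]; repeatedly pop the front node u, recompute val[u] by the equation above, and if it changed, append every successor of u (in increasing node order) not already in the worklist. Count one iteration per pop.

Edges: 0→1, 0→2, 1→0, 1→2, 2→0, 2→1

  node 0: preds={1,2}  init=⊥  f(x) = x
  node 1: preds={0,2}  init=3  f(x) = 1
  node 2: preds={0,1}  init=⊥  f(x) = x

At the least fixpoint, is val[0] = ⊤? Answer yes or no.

Iteration log — 6 steps:
  step 1. node 0  ⊔preds=3  new=3  old=⊥  +wl: 
  step 2. node 1  ⊔preds=3  new=⊤  old=3  +wl: 0
  step 3. node 2  ⊔preds=⊤  new=⊤  old=⊥  +wl: 1
  step 4. node 0  ⊔preds=⊤  new=⊤  old=3  +wl: 2
  step 5. node 1  ⊔preds=⊤  new=⊤  stable
  step 6. node 2  ⊔preds=⊤  new=⊤  stable

Least fixpoint reached:
  node 0: ⊤
  node 1: ⊤
  node 2: ⊤

yes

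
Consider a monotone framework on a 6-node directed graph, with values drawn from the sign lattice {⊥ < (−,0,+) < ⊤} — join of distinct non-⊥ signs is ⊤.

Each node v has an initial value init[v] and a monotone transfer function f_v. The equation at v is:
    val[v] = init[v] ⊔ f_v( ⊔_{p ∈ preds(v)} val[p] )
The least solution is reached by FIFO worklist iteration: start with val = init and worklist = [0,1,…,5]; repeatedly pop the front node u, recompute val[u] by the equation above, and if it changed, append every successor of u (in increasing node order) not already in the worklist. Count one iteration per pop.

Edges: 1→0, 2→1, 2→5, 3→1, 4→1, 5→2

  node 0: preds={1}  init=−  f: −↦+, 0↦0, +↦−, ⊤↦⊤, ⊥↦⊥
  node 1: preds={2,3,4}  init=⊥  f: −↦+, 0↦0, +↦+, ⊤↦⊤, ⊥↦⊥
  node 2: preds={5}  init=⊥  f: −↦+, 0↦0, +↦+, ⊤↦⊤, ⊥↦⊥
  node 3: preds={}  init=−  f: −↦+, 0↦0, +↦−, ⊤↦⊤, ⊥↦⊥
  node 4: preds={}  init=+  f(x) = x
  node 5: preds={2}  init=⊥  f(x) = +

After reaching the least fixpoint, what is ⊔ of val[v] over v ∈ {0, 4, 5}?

Worklist (10 pops):
  #1 pop 0: in=⊥ → − (no change)
  #2 pop 1: in=⊤ → ⊤ (was ⊥); enqueue [0]
  #3 pop 2: in=⊥ → ⊥ (no change)
  #4 pop 3: in=⊥ → − (no change)
  #5 pop 4: in=⊥ → + (no change)
  #6 pop 5: in=⊥ → + (was ⊥); enqueue [2]
  #7 pop 0: in=⊤ → ⊤ (was −); enqueue []
  #8 pop 2: in=+ → + (was ⊥); enqueue [1,5]
  #9 pop 1: in=⊤ → ⊤ (no change)
  #10 pop 5: in=+ → + (no change)

Fixpoint:
  val[0] = ⊤
  val[1] = ⊤
  val[2] = +
  val[3] = −
  val[4] = +
  val[5] = +

⊤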